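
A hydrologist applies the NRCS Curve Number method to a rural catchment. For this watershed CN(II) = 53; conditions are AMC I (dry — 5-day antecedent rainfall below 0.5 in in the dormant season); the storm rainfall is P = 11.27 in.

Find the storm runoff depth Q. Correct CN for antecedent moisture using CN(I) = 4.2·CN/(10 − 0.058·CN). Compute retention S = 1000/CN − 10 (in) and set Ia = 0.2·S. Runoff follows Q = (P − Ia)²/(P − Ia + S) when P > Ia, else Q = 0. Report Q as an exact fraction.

Dry (AMC I): CN(I) = 4.2·53/(10 − 0.058·53) = (1113/5)/(3463/500) = 111300/3463 ≈ 32.140
Retention S: 1000/CN − 10 with CN=32.140 → S = 23500/1113 ≈ 21.114 in
Ia = 0.2S: 0.2·21.114 = 4.223 in (exactly 4700/1113)
Excess rainfall: 11.270 − 4.223 = 7.047 in; P > Ia so Q > 0
Q: (784351/111300)² ÷ (3134351/111300) = 615206491201/348853266300 in (≈ 1.764 in)

Q = 615206491201/348853266300 in ≈ 1.764 in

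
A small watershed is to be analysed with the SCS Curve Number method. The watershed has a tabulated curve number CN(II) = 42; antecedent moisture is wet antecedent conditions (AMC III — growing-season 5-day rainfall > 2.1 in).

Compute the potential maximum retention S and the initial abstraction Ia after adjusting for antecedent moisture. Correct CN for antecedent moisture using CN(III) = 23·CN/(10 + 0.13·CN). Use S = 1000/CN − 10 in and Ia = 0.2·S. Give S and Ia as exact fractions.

CN(III) from CN(II)=42: (23·42)/(10 + 0.13·42) = 48300/773 ≈ 62.484
S = 1000/(48300/773) − 10 = 2900/483 in ≈ 6.004 in
Ia = 0.2·(2900/483) = 580/483 in ≈ 1.201 in

S = 2900/483 in ≈ 6.004 in; Ia = 580/483 in ≈ 1.201 in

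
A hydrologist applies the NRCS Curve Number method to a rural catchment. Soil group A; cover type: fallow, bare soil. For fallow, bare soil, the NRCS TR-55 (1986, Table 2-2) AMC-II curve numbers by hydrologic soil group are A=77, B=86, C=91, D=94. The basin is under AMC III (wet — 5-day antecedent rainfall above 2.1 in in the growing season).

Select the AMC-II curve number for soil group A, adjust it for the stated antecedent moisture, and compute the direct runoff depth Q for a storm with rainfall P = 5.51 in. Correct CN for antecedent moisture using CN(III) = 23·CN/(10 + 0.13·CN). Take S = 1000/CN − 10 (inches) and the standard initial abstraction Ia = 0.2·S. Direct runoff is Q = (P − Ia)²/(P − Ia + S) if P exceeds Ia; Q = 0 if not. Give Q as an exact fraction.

Q = 1634342329/388287900 in ≈ 4.209 in

NRCS table: fallow, bare soil, soil group A → CN(II) = 77
Wet (AMC III): CN(III) = 23·77/(10 + 0.13·77) = 1771/(2001/100) = 7700/87 ≈ 88.506
Retention S: 1000/CN − 10 with CN=88.506 → S = 100/77 ≈ 1.299 in
Initial abstraction Ia = S/5 = (100/77)/5 = 20/77 ≈ 0.260 in
Excess rainfall: 5.510 − 0.260 = 5.250 in; P > Ia so Q > 0
Q = (40427/7700)²/((40427/7700) + 100/77) = (1634342329/59290000)/(50427/7700) = 1634342329/388287900 in ≈ 4.209 in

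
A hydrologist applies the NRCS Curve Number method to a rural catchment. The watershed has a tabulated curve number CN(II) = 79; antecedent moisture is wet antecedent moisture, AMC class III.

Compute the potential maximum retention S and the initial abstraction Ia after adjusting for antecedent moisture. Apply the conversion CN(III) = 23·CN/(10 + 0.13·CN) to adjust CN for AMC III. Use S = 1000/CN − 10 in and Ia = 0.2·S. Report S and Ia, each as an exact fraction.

S = 2100/1817 in ≈ 1.156 in; Ia = 420/1817 in ≈ 0.231 in

Adjust CN=79 to AMC III: 23·79/(10 + 0.13·79) → 1817 ÷ (2027/100) = 181700/2027 ≈ 89.640
S = 1000/(181700/2027) − 10 = 2100/1817 in ≈ 1.156 in
Ia = 0.2S: 0.2·1.156 = 0.231 in (exactly 420/1817)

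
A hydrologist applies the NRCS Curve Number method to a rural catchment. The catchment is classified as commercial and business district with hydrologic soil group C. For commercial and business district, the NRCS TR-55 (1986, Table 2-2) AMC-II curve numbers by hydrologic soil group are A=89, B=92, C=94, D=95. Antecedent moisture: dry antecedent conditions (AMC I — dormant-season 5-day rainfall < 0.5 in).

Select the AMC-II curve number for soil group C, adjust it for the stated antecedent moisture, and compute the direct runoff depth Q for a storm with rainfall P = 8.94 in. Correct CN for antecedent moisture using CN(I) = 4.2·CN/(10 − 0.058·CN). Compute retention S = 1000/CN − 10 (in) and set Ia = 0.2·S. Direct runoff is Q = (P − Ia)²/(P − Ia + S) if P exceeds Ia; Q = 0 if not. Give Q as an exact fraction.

NRCS table: commercial and business district, soil group C → CN(II) = 94
Adjust CN=94 to AMC I: 4.2·94/(10 − 0.058·94) → (1974/5) ÷ (1137/250) = 32900/379 ≈ 86.807
S = 1000/(32900/379) − 10 = 500/329 in ≈ 1.520 in
Ia = 0.2·(500/329) = 100/329 in ≈ 0.304 in
Since P=8.940 > Ia=0.304: effective rainfall P−Ia = 142063/16450 in
Q = (142063/16450)²/((142063/16450) + 500/329) = (20181895969/270602500)/(167063/16450) = 20181895969/2748186350 in ≈ 7.344 in

Q = 20181895969/2748186350 in ≈ 7.344 in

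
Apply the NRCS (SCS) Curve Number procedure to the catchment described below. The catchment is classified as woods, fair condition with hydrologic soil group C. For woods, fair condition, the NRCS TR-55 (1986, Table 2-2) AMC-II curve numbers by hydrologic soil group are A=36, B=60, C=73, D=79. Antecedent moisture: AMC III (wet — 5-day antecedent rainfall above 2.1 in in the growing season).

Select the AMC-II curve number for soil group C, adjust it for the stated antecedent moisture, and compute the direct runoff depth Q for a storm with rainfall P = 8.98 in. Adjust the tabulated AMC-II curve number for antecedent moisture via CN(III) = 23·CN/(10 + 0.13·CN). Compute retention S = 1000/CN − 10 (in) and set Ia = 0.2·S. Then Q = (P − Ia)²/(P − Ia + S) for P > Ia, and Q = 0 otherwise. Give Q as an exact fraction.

Q = 528341450641/72354070450 in ≈ 7.302 in

NRCS table: woods, fair condition, soil group C → CN(II) = 73
Wet (AMC III): CN(III) = 23·73/(10 + 0.13·73) = 1679/(1949/100) = 167900/1949 ≈ 86.147
S = 1000/(167900/1949) − 10 = 2700/1679 in ≈ 1.608 in
Initial abstraction Ia = S/5 = (2700/1679)/5 = 540/1679 ≈ 0.322 in
P − Ia = 8.980 − 0.322 = 726871/83950 ≈ 8.658 in (> 0, runoff occurs)
Q: (726871/83950)² ÷ (861871/83950) = 528341450641/72354070450 in (≈ 7.302 in)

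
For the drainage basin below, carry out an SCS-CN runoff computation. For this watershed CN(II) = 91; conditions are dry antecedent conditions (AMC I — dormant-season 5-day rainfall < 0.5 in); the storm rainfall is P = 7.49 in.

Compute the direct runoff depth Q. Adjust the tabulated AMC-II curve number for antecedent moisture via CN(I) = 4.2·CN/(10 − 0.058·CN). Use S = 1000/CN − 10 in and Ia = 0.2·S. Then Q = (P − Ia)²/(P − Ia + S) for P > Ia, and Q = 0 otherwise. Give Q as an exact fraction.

Adjust CN=91 to AMC I: 4.2·91/(10 − 0.058·91) → (1911/5) ÷ (2361/500) = 63700/787 ≈ 80.940
Max retention: S = 1000/(63700/787) − 10 = 1500/637 in (≈ 2.355 in)
Ia = 0.2·(1500/637) = 300/637 in ≈ 0.471 in
Since P=7.490 > Ia=0.471: effective rainfall P−Ia = 447113/63700 in
Runoff Q = (P−Ia)²/(P−Ia+S) = (7.019)²/(7.019+2.355) = 199910034769/38036098100 ≈ 5.256 in

Q = 199910034769/38036098100 in ≈ 5.256 in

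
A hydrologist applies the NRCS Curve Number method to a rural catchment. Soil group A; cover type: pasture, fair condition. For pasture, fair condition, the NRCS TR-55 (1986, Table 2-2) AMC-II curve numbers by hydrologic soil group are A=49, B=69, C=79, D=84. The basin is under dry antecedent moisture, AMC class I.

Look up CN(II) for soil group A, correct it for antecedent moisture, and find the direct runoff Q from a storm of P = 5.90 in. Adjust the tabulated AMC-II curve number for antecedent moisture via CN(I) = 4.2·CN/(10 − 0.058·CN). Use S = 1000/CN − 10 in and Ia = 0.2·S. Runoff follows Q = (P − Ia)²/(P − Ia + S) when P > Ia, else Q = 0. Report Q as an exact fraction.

Q = 10478169/302652910 in ≈ 0.035 in

NRCS table: pasture, fair condition, soil group A → CN(II) = 49
CN(I) from CN(II)=49: (4.2·49)/(10 − 0.058·49) = 34300/1193 ≈ 28.751
Retention S: 1000/CN − 10 with CN=28.751 → S = 8500/343 ≈ 24.781 in
Ia = 0.2·(8500/343) = 1700/343 in ≈ 4.956 in
P − Ia = 5.900 − 4.956 = 3237/3430 ≈ 0.944 in (> 0, runoff occurs)
Runoff Q = (P−Ia)²/(P−Ia+S) = (0.944)²/(0.944+24.781) = 10478169/302652910 ≈ 0.035 in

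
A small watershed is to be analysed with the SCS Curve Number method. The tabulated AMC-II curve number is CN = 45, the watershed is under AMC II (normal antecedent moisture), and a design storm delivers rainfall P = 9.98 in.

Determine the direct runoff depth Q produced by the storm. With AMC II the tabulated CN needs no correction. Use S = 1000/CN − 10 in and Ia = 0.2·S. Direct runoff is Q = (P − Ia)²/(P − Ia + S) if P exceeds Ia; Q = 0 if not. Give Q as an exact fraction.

Q = 11498881/4000950 in ≈ 2.874 in

AMC II — tabulated CN = 45 applies directly.
Max retention: S = 1000/45 − 10 = 110/9 in (≈ 12.222 in)
Ia = 0.2S: 0.2·12.222 = 2.444 in (exactly 22/9)
Excess rainfall: 9.980 − 2.444 = 7.536 in; P > Ia so Q > 0
Runoff Q = (P−Ia)²/(P−Ia+S) = (7.536)²/(7.536+12.222) = 11498881/4000950 ≈ 2.874 in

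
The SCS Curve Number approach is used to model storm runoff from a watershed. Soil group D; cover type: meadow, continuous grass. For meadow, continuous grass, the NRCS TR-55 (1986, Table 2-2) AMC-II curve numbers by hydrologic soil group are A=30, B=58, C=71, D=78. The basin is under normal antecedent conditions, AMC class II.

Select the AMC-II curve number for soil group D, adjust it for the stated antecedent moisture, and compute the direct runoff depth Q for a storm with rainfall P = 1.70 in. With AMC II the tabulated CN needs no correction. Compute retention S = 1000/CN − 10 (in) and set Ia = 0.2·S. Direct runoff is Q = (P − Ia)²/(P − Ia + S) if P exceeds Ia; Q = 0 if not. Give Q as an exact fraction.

Q = 196249/601770 in ≈ 0.326 in

NRCS table: meadow, continuous grass, soil group D → CN(II) = 78
CN(II) = 78; AMC II needs no correction.
S = 1000/78 − 10 = 110/39 in ≈ 2.821 in
Ia = 0.2·(110/39) = 22/39 in ≈ 0.564 in
Excess rainfall: 1.700 − 0.564 = 1.136 in; P > Ia so Q > 0
Q = (443/390)²/((443/390) + 110/39) = (196249/152100)/(1543/390) = 196249/601770 in ≈ 0.326 in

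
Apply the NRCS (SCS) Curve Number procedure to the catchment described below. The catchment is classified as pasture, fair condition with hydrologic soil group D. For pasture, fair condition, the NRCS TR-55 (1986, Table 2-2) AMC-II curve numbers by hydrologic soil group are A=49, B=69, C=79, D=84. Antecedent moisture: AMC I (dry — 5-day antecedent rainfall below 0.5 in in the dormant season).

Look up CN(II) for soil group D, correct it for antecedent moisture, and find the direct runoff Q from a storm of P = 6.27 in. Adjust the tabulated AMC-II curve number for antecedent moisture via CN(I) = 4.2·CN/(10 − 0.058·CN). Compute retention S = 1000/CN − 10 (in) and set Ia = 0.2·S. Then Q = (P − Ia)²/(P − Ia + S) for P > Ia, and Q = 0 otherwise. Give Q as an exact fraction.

Q = 55935561049/19249958700 in ≈ 2.906 in

NRCS table: pasture, fair condition, soil group D → CN(II) = 84
Adjust CN=84 to AMC I: 4.2·84/(10 − 0.058·84) → (1764/5) ÷ (641/125) = 44100/641 ≈ 68.799
Retention S: 1000/CN − 10 with CN=68.799 → S = 2000/441 ≈ 4.535 in
Initial abstraction Ia = S/5 = (2000/441)/5 = 400/441 ≈ 0.907 in
Excess rainfall: 6.270 − 0.907 = 5.363 in; P > Ia so Q > 0
Runoff Q = (P−Ia)²/(P−Ia+S) = (5.363)²/(5.363+4.535) = 55935561049/19249958700 ≈ 2.906 in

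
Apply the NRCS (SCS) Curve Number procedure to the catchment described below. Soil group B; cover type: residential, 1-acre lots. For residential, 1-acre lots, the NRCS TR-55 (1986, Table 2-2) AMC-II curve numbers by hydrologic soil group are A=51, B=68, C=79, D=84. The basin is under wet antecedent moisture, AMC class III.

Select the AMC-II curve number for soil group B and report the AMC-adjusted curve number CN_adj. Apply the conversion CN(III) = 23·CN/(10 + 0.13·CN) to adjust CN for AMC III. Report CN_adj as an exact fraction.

CN_adj = 39100/471 ≈ 83.015

NRCS table: residential, 1-acre lots, soil group B → CN(II) = 68
Wet (AMC III): CN(III) = 23·68/(10 + 0.13·68) = 1564/(471/25) = 39100/471 ≈ 83.015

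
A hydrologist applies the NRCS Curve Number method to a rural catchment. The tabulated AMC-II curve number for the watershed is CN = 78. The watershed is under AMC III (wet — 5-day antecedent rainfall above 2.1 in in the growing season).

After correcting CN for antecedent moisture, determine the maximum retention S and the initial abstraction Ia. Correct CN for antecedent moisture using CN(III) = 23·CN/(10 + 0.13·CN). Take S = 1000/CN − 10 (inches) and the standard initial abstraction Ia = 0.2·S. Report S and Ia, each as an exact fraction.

Adjust CN=78 to AMC III: 23·78/(10 + 0.13·78) → 1794 ÷ (1007/50) = 89700/1007 ≈ 89.076
S = 1000/(89700/1007) − 10 = 1100/897 in ≈ 1.226 in
Initial abstraction Ia = S/5 = (1100/897)/5 = 220/897 ≈ 0.245 in

S = 1100/897 in ≈ 1.226 in; Ia = 220/897 in ≈ 0.245 in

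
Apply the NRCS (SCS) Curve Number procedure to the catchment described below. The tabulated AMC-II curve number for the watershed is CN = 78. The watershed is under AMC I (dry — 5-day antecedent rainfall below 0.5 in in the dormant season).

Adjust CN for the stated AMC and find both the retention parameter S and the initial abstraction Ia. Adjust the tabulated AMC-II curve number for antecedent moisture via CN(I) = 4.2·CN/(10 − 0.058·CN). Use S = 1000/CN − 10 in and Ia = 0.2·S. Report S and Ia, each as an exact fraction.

CN(I) from CN(II)=78: (4.2·78)/(10 − 0.058·78) = 81900/1369 ≈ 59.825
Max retention: S = 1000/(81900/1369) − 10 = 5500/819 in (≈ 6.716 in)
Ia = 0.2S: 0.2·6.716 = 1.343 in (exactly 1100/819)

S = 5500/819 in ≈ 6.716 in; Ia = 1100/819 in ≈ 1.343 in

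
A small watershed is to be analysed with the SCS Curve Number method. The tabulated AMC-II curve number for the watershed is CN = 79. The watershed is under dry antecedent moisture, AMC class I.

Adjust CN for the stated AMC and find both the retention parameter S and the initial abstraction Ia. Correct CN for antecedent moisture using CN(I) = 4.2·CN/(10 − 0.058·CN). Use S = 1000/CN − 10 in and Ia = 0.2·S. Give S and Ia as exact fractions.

S = 500/79 in ≈ 6.329 in; Ia = 100/79 in ≈ 1.266 in

Adjust CN=79 to AMC I: 4.2·79/(10 − 0.058·79) → (1659/5) ÷ (2709/500) = 7900/129 ≈ 61.240
Max retention: S = 1000/(7900/129) − 10 = 500/79 in (≈ 6.329 in)
Ia = 0.2S: 0.2·6.329 = 1.266 in (exactly 100/79)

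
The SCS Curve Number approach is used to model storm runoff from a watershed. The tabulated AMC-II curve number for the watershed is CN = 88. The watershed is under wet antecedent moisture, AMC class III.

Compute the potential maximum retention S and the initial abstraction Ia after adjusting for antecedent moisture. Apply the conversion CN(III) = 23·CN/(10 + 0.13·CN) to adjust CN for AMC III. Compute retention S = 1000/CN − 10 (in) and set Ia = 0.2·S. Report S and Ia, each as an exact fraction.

S = 150/253 in ≈ 0.593 in; Ia = 30/253 in ≈ 0.119 in

Adjust CN=88 to AMC III: 23·88/(10 + 0.13·88) → 2024 ÷ (536/25) = 6325/67 ≈ 94.403
Retention S: 1000/CN − 10 with CN=94.403 → S = 150/253 ≈ 0.593 in
Initial abstraction Ia = S/5 = (150/253)/5 = 30/253 ≈ 0.119 in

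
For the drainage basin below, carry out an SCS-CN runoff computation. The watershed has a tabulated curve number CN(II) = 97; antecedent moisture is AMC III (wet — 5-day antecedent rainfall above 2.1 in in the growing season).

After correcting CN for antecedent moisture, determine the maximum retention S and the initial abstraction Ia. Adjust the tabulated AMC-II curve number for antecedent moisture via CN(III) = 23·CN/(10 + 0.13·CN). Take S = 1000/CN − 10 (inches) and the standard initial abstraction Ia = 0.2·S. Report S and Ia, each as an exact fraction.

CN(III) from CN(II)=97: (23·97)/(10 + 0.13·97) = 223100/2261 ≈ 98.673
Retention S: 1000/CN − 10 with CN=98.673 → S = 300/2231 ≈ 0.134 in
Initial abstraction Ia = S/5 = (300/2231)/5 = 60/2231 ≈ 0.027 in

S = 300/2231 in ≈ 0.134 in; Ia = 60/2231 in ≈ 0.027 in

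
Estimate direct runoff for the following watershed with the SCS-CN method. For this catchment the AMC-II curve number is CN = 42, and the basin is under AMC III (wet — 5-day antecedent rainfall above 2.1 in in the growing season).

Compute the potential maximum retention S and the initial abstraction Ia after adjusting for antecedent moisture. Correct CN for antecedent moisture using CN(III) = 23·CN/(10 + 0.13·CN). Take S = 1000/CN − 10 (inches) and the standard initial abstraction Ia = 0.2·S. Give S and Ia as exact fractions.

Wet (AMC III): CN(III) = 23·42/(10 + 0.13·42) = 966/(773/50) = 48300/773 ≈ 62.484
Retention S: 1000/CN − 10 with CN=62.484 → S = 2900/483 ≈ 6.004 in
Initial abstraction Ia = S/5 = (2900/483)/5 = 580/483 ≈ 1.201 in

S = 2900/483 in ≈ 6.004 in; Ia = 580/483 in ≈ 1.201 in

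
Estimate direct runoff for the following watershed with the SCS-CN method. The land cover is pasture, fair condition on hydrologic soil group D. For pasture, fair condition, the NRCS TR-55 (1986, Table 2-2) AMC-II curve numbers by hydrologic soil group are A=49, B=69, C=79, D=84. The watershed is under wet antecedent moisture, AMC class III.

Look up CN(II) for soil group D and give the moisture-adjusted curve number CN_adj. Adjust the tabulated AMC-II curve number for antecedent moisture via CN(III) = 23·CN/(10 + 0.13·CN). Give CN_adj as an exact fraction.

NRCS table: pasture, fair condition, soil group D → CN(II) = 84
Adjust CN=84 to AMC III: 23·84/(10 + 0.13·84) → 1932 ÷ (523/25) = 48300/523 ≈ 92.352

CN_adj = 48300/523 ≈ 92.352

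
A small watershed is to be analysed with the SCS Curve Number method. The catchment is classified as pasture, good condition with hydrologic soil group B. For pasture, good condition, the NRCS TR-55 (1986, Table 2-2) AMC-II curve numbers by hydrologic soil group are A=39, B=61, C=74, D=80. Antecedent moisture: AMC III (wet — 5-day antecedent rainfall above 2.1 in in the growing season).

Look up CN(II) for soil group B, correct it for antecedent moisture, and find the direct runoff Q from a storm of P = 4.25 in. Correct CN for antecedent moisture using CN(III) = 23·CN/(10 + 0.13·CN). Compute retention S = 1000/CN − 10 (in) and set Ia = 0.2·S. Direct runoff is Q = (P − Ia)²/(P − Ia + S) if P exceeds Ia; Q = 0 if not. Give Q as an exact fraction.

NRCS table: pasture, good condition, soil group B → CN(II) = 61
Adjust CN=61 to AMC III: 23·61/(10 + 0.13·61) → 1403 ÷ (1793/100) = 140300/1793 ≈ 78.249
Retention S: 1000/CN − 10 with CN=78.249 → S = 3900/1403 ≈ 2.780 in
Ia = 0.2·(3900/1403) = 780/1403 in ≈ 0.556 in
P − Ia = 4.250 − 0.556 = 20731/5612 ≈ 3.694 in (> 0, runoff occurs)
Runoff Q = (P−Ia)²/(P−Ia+S) = (3.694)²/(3.694+2.780) = 429774361/203889572 ≈ 2.108 in

Q = 429774361/203889572 in ≈ 2.108 in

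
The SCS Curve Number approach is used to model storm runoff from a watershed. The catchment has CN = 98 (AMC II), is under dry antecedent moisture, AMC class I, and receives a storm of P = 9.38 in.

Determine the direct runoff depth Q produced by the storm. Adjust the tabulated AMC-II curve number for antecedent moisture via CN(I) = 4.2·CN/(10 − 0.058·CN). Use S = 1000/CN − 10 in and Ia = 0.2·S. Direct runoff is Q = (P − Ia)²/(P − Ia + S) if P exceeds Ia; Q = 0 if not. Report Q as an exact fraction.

CN(I) from CN(II)=98: (4.2·98)/(10 − 0.058·98) = 102900/1079 ≈ 95.366
Retention S: 1000/CN − 10 with CN=95.366 → S = 500/1029 ≈ 0.486 in
Ia = 0.2·(500/1029) = 100/1029 in ≈ 0.097 in
Excess rainfall: 9.380 − 0.097 = 9.283 in; P > Ia so Q > 0
Runoff Q = (P−Ia)²/(P−Ia+S) = (9.283)²/(9.283+0.486) = 228102715201/25858821450 ≈ 8.821 in

Q = 228102715201/25858821450 in ≈ 8.821 in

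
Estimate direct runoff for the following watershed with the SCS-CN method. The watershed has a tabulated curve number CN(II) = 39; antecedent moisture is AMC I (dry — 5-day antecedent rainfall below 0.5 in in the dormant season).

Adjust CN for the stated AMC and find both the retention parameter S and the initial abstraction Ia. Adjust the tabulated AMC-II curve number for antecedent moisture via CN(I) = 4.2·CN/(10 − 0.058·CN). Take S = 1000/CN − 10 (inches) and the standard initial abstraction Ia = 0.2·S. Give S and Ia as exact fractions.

S = 30500/819 in ≈ 37.241 in; Ia = 6100/819 in ≈ 7.448 in

Dry (AMC I): CN(I) = 4.2·39/(10 − 0.058·39) = (819/5)/(3869/500) = 81900/3869 ≈ 21.168
Max retention: S = 1000/(81900/3869) − 10 = 30500/819 in (≈ 37.241 in)
Initial abstraction Ia = S/5 = (30500/819)/5 = 6100/819 ≈ 7.448 in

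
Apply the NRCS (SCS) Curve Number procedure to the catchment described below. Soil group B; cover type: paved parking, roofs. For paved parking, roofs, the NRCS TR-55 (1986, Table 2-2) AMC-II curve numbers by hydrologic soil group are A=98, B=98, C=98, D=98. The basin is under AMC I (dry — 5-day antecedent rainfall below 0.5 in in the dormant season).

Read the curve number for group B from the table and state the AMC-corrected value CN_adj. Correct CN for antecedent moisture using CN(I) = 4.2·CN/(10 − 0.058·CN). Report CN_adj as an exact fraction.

CN_adj = 102900/1079 ≈ 95.366

NRCS table: paved parking, roofs, soil group B → CN(II) = 98
Adjust CN=98 to AMC I: 4.2·98/(10 − 0.058·98) → (2058/5) ÷ (1079/250) = 102900/1079 ≈ 95.366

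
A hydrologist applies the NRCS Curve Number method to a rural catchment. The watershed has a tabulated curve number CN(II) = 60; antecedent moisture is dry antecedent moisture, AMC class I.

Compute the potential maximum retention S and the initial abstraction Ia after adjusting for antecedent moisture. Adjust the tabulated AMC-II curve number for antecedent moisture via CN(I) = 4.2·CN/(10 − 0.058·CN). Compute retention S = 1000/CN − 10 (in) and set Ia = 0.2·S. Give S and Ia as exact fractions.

S = 1000/63 in ≈ 15.873 in; Ia = 200/63 in ≈ 3.175 in

Adjust CN=60 to AMC I: 4.2·60/(10 − 0.058·60) → 252 ÷ (163/25) = 6300/163 ≈ 38.650
S = 1000/(6300/163) − 10 = 1000/63 in ≈ 15.873 in
Ia = 0.2·(1000/63) = 200/63 in ≈ 3.175 in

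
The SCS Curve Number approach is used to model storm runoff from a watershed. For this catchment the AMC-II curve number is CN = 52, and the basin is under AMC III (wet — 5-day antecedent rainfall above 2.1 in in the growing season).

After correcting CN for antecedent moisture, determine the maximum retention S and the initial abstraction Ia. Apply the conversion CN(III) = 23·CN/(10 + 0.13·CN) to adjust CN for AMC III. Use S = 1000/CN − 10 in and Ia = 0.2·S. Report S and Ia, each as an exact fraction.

S = 1200/299 in ≈ 4.013 in; Ia = 240/299 in ≈ 0.803 in

Adjust CN=52 to AMC III: 23·52/(10 + 0.13·52) → 1196 ÷ (419/25) = 29900/419 ≈ 71.360
Retention S: 1000/CN − 10 with CN=71.360 → S = 1200/299 ≈ 4.013 in
Ia = 0.2·(1200/299) = 240/299 in ≈ 0.803 in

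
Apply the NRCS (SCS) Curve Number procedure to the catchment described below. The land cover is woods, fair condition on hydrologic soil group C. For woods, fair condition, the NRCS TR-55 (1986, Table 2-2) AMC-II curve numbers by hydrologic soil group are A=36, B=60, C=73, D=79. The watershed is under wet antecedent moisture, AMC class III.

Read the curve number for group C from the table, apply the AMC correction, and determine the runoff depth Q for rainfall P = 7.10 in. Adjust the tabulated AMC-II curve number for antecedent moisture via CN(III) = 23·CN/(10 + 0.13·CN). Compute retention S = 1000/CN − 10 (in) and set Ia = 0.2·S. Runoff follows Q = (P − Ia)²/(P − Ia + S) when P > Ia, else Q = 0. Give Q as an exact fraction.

Q = 12952488481/2364183110 in ≈ 5.479 in

NRCS table: woods, fair condition, soil group C → CN(II) = 73
Adjust CN=73 to AMC III: 23·73/(10 + 0.13·73) → 1679 ÷ (1949/100) = 167900/1949 ≈ 86.147
Max retention: S = 1000/(167900/1949) − 10 = 2700/1679 in (≈ 1.608 in)
Ia = 0.2·(2700/1679) = 540/1679 in ≈ 0.322 in
Excess rainfall: 7.100 − 0.322 = 6.778 in; P > Ia so Q > 0
Q = (113809/16790)²/((113809/16790) + 2700/1679) = (12952488481/281904100)/(140809/16790) = 12952488481/2364183110 in ≈ 5.479 in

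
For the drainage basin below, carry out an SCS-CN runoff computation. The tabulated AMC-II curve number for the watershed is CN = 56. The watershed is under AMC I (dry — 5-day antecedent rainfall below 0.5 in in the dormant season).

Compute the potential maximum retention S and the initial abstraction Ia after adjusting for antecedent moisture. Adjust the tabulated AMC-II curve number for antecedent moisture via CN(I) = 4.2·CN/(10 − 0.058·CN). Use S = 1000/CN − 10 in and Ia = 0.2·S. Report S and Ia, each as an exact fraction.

Adjust CN=56 to AMC I: 4.2·56/(10 − 0.058·56) → (1176/5) ÷ (844/125) = 7350/211 ≈ 34.834
Max retention: S = 1000/(7350/211) − 10 = 2750/147 in (≈ 18.707 in)
Initial abstraction Ia = S/5 = (2750/147)/5 = 550/147 ≈ 3.741 in

S = 2750/147 in ≈ 18.707 in; Ia = 550/147 in ≈ 3.741 in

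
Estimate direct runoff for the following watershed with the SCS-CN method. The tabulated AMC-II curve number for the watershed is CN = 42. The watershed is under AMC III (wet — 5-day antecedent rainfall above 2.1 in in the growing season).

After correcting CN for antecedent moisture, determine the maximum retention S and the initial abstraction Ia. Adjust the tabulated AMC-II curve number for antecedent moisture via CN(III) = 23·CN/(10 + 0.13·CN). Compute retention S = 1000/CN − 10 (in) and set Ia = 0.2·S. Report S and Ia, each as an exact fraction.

Adjust CN=42 to AMC III: 23·42/(10 + 0.13·42) → 966 ÷ (773/50) = 48300/773 ≈ 62.484
Retention S: 1000/CN − 10 with CN=62.484 → S = 2900/483 ≈ 6.004 in
Initial abstraction Ia = S/5 = (2900/483)/5 = 580/483 ≈ 1.201 in

S = 2900/483 in ≈ 6.004 in; Ia = 580/483 in ≈ 1.201 in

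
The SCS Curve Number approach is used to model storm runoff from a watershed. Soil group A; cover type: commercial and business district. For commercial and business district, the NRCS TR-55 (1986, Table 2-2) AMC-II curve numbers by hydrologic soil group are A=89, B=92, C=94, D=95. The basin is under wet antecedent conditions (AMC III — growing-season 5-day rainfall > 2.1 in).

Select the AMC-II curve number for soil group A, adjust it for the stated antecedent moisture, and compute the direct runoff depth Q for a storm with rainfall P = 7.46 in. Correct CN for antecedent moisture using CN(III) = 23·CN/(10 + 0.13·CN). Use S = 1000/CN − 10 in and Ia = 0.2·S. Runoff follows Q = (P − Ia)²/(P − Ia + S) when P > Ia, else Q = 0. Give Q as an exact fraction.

NRCS table: commercial and business district, soil group A → CN(II) = 89
CN(III) from CN(II)=89: (23·89)/(10 + 0.13·89) = 204700/2157 ≈ 94.900
Retention S: 1000/CN − 10 with CN=94.900 → S = 1100/2047 ≈ 0.537 in
Ia = 0.2·(1100/2047) = 220/2047 in ≈ 0.107 in
P − Ia = 7.460 − 0.107 = 752531/102350 ≈ 7.353 in (> 0, runoff occurs)
Q = (752531/102350)²/((752531/102350) + 1100/2047) = (566302905961/10475522500)/(807531/102350) = 566302905961/82650797850 in ≈ 6.852 in

Q = 566302905961/82650797850 in ≈ 6.852 in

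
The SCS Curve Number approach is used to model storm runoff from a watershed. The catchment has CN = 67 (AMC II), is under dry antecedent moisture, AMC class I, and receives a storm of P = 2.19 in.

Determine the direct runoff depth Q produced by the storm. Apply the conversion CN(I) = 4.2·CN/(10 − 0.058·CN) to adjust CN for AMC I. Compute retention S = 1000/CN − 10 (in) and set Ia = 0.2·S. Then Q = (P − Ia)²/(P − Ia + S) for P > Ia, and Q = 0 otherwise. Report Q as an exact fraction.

Q = 0 in ≈ 0.000 in

Adjust CN=67 to AMC I: 4.2·67/(10 − 0.058·67) → (1407/5) ÷ (3057/500) = 46900/1019 ≈ 46.026
Retention S: 1000/CN − 10 with CN=46.026 → S = 5500/469 ≈ 11.727 in
Initial abstraction Ia = S/5 = (5500/469)/5 = 1100/469 ≈ 2.345 in
P = 2.190 ≤ Ia = 2.345 in: entire storm abstracted, Q = 0.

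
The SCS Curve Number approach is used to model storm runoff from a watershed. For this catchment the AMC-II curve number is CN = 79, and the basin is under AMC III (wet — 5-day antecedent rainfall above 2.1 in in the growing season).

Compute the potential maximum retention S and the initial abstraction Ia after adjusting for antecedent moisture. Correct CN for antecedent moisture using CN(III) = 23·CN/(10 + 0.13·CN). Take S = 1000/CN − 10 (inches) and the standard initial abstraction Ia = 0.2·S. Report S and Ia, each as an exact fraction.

S = 2100/1817 in ≈ 1.156 in; Ia = 420/1817 in ≈ 0.231 in

Adjust CN=79 to AMC III: 23·79/(10 + 0.13·79) → 1817 ÷ (2027/100) = 181700/2027 ≈ 89.640
S = 1000/(181700/2027) − 10 = 2100/1817 in ≈ 1.156 in
Initial abstraction Ia = S/5 = (2100/1817)/5 = 420/1817 ≈ 0.231 in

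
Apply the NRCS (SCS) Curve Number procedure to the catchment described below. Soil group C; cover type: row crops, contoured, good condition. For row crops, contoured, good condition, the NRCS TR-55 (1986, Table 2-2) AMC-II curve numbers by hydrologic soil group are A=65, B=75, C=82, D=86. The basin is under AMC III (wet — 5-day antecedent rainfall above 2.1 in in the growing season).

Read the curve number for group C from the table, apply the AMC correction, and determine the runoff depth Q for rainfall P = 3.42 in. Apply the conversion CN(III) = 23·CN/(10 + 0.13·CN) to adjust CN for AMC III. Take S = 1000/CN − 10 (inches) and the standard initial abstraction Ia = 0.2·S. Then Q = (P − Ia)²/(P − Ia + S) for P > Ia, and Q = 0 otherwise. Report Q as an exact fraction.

Q = 2575664001/1033386550 in ≈ 2.492 in

NRCS table: row crops, contoured, good condition, soil group C → CN(II) = 82
CN(III) from CN(II)=82: (23·82)/(10 + 0.13·82) = 94300/1033 ≈ 91.288
Max retention: S = 1000/(94300/1033) − 10 = 900/943 in (≈ 0.954 in)
Initial abstraction Ia = S/5 = (900/943)/5 = 180/943 ≈ 0.191 in
Since P=3.420 > Ia=0.191: effective rainfall P−Ia = 152253/47150 in
Runoff Q = (P−Ia)²/(P−Ia+S) = (3.229)²/(3.229+0.954) = 2575664001/1033386550 ≈ 2.492 in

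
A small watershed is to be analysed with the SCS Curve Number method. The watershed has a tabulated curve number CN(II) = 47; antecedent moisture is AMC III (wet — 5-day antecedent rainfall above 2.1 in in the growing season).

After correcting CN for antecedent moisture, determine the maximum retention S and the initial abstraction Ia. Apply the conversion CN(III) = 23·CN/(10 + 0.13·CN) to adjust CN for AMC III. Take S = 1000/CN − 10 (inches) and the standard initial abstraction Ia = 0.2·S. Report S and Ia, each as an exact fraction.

CN(III) from CN(II)=47: (23·47)/(10 + 0.13·47) = 108100/1611 ≈ 67.101
Retention S: 1000/CN − 10 with CN=67.101 → S = 5300/1081 ≈ 4.903 in
Ia = 0.2S: 0.2·4.903 = 0.981 in (exactly 1060/1081)

S = 5300/1081 in ≈ 4.903 in; Ia = 1060/1081 in ≈ 0.981 in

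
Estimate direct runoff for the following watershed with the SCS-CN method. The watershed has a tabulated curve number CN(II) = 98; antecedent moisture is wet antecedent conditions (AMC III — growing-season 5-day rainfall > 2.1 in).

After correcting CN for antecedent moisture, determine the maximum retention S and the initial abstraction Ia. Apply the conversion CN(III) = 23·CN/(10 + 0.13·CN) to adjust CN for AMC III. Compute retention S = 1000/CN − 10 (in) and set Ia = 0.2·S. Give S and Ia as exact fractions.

S = 100/1127 in ≈ 0.089 in; Ia = 20/1127 in ≈ 0.018 in

Adjust CN=98 to AMC III: 23·98/(10 + 0.13·98) → 2254 ÷ (1137/50) = 112700/1137 ≈ 99.120
Retention S: 1000/CN − 10 with CN=99.120 → S = 100/1127 ≈ 0.089 in
Ia = 0.2S: 0.2·0.089 = 0.018 in (exactly 20/1127)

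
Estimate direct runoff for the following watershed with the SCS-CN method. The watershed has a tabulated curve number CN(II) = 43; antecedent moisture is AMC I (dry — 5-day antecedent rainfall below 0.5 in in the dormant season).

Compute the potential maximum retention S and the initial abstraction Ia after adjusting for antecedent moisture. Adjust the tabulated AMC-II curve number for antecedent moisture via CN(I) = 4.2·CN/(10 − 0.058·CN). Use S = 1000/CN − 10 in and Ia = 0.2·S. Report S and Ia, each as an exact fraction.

Dry (AMC I): CN(I) = 4.2·43/(10 − 0.058·43) = (903/5)/(3753/500) = 30100/1251 ≈ 24.061
Max retention: S = 1000/(30100/1251) − 10 = 9500/301 in (≈ 31.561 in)
Ia = 0.2S: 0.2·31.561 = 6.312 in (exactly 1900/301)

S = 9500/301 in ≈ 31.561 in; Ia = 1900/301 in ≈ 6.312 in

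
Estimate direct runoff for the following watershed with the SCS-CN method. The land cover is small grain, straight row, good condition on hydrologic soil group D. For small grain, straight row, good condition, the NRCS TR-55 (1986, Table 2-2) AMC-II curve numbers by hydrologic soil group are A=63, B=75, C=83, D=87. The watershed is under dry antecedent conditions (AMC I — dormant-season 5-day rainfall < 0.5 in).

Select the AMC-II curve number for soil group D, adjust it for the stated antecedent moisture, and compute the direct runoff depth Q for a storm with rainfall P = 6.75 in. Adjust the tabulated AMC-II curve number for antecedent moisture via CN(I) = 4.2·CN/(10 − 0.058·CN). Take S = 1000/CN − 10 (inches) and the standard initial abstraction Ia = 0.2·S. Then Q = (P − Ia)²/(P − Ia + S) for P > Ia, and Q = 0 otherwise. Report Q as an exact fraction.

NRCS table: small grain, straight row, good condition, soil group D → CN(II) = 87
Adjust CN=87 to AMC I: 4.2·87/(10 − 0.058·87) → (1827/5) ÷ (2477/500) = 182700/2477 ≈ 73.759
Max retention: S = 1000/(182700/2477) − 10 = 6500/1827 in (≈ 3.558 in)
Ia = 0.2S: 0.2·3.558 = 0.712 in (exactly 1300/1827)
Excess rainfall: 6.750 − 0.712 = 6.038 in; P > Ia so Q > 0
Q = (44129/7308)²/((44129/7308) + 6500/1827) = (1947368641/53406864)/(70129/7308) = 1947368641/512502732 in ≈ 3.800 in

Q = 1947368641/512502732 in ≈ 3.800 in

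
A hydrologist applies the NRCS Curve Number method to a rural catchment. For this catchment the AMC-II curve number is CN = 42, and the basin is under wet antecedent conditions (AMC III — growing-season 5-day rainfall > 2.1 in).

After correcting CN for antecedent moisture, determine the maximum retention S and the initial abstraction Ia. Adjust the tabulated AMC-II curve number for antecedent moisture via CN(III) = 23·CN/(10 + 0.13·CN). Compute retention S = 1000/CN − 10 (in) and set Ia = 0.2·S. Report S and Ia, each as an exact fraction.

S = 2900/483 in ≈ 6.004 in; Ia = 580/483 in ≈ 1.201 in

CN(III) from CN(II)=42: (23·42)/(10 + 0.13·42) = 48300/773 ≈ 62.484
Retention S: 1000/CN − 10 with CN=62.484 → S = 2900/483 ≈ 6.004 in
Initial abstraction Ia = S/5 = (2900/483)/5 = 580/483 ≈ 1.201 in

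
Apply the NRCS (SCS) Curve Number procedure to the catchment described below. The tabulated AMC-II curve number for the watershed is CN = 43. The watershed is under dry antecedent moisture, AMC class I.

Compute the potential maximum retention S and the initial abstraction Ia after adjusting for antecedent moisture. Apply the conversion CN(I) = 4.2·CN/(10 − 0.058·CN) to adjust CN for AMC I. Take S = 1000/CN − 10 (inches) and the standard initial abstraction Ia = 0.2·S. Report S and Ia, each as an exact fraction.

S = 9500/301 in ≈ 31.561 in; Ia = 1900/301 in ≈ 6.312 in

Adjust CN=43 to AMC I: 4.2·43/(10 − 0.058·43) → (903/5) ÷ (3753/500) = 30100/1251 ≈ 24.061
Retention S: 1000/CN − 10 with CN=24.061 → S = 9500/301 ≈ 31.561 in
Ia = 0.2·(9500/301) = 1900/301 in ≈ 6.312 in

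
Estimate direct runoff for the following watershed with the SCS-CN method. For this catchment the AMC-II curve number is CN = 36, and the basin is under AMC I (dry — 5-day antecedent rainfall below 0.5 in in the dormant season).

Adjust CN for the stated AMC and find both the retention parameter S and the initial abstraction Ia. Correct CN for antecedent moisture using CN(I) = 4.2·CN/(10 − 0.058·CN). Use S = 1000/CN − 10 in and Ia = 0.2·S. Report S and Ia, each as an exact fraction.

S = 8000/189 in ≈ 42.328 in; Ia = 1600/189 in ≈ 8.466 in

Dry (AMC I): CN(I) = 4.2·36/(10 − 0.058·36) = (756/5)/(989/125) = 18900/989 ≈ 19.110
Retention S: 1000/CN − 10 with CN=19.110 → S = 8000/189 ≈ 42.328 in
Ia = 0.2·(8000/189) = 1600/189 in ≈ 8.466 in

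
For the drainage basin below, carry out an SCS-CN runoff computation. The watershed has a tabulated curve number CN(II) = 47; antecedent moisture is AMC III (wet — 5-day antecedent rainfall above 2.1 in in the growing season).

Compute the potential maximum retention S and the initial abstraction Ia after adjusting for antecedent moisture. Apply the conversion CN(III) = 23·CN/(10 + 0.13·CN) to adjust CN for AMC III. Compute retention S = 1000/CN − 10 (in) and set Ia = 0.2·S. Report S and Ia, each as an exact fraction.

Wet (AMC III): CN(III) = 23·47/(10 + 0.13·47) = 1081/(1611/100) = 108100/1611 ≈ 67.101
S = 1000/(108100/1611) − 10 = 5300/1081 in ≈ 4.903 in
Ia = 0.2S: 0.2·4.903 = 0.981 in (exactly 1060/1081)

S = 5300/1081 in ≈ 4.903 in; Ia = 1060/1081 in ≈ 0.981 in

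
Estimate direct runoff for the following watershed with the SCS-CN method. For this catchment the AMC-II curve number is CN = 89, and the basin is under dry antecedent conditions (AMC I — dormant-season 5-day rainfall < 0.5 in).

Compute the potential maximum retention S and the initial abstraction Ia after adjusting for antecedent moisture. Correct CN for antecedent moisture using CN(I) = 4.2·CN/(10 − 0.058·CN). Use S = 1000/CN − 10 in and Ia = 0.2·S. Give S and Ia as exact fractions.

CN(I) from CN(II)=89: (4.2·89)/(10 − 0.058·89) = 186900/2419 ≈ 77.263
S = 1000/(186900/2419) − 10 = 5500/1869 in ≈ 2.943 in
Initial abstraction Ia = S/5 = (5500/1869)/5 = 1100/1869 ≈ 0.589 in

S = 5500/1869 in ≈ 2.943 in; Ia = 1100/1869 in ≈ 0.589 in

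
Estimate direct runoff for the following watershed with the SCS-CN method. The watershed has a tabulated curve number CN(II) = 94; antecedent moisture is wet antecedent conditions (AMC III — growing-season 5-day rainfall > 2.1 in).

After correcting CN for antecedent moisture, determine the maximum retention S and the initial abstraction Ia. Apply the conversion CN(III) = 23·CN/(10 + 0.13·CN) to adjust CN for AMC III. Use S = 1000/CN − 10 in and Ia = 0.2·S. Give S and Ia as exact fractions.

Adjust CN=94 to AMC III: 23·94/(10 + 0.13·94) → 2162 ÷ (1111/50) = 108100/1111 ≈ 97.300
S = 1000/(108100/1111) − 10 = 300/1081 in ≈ 0.278 in
Ia = 0.2·(300/1081) = 60/1081 in ≈ 0.056 in

S = 300/1081 in ≈ 0.278 in; Ia = 60/1081 in ≈ 0.056 in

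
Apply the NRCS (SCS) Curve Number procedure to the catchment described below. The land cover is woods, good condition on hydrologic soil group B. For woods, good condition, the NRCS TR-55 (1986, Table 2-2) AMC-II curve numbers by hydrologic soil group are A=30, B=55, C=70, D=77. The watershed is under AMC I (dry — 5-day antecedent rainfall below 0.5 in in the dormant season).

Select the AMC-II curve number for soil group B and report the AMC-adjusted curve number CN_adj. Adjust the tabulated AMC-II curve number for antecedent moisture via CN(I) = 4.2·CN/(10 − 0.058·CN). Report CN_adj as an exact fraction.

CN_adj = 7700/227 ≈ 33.921

NRCS table: woods, good condition, soil group B → CN(II) = 55
CN(I) from CN(II)=55: (4.2·55)/(10 − 0.058·55) = 7700/227 ≈ 33.921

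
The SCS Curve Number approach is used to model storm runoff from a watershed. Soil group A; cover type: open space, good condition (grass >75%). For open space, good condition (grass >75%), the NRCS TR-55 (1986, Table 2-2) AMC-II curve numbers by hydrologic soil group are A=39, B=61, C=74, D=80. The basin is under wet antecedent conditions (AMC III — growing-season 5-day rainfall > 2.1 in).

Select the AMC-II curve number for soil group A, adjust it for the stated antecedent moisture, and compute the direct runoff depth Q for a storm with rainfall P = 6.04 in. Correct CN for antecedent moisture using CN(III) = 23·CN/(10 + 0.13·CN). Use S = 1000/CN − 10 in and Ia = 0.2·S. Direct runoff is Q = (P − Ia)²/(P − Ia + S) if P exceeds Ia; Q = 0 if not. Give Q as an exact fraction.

NRCS table: open space, good condition (grass >75%), soil group A → CN(II) = 39
Wet (AMC III): CN(III) = 23·39/(10 + 0.13·39) = 897/(1507/100) = 89700/1507 ≈ 59.522
Retention S: 1000/CN − 10 with CN=59.522 → S = 6100/897 ≈ 6.800 in
Ia = 0.2·(6100/897) = 1220/897 in ≈ 1.360 in
Excess rainfall: 6.040 − 1.360 = 4.680 in; P > Ia so Q > 0
Q: (104947/22425)² ÷ (257447/22425) = 11013872809/5773248975 in (≈ 1.908 in)

Q = 11013872809/5773248975 in ≈ 1.908 in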